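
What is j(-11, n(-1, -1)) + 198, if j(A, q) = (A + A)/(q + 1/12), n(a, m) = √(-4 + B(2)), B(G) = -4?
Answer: 66*(I + 72*√2)/(-I + 24*√2) ≈ 197.77 + 7.7714*I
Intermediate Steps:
n(a, m) = 2*I*√2 (n(a, m) = √(-4 - 4) = √(-8) = 2*I*√2)
j(A, q) = 2*A/(1/12 + q) (j(A, q) = (2*A)/(q + 1/12) = (2*A)/(1/12 + q) = 2*A/(1/12 + q))
j(-11, n(-1, -1)) + 198 = 24*(-11)/(1 + 12*(2*I*√2)) + 198 = 24*(-11)/(1 + 24*I*√2) + 198 = -264/(1 + 24*I*√2) + 198 = 198 - 264/(1 + 24*I*√2)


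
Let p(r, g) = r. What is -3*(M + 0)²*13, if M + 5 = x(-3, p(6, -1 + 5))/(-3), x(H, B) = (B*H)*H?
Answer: -20631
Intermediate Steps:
x(H, B) = B*H²
M = -23 (M = -5 + (6*(-3)²)/(-3) = -5 + (6*9)*(-⅓) = -5 + 54*(-⅓) = -5 - 18 = -23)
-3*(M + 0)²*13 = -3*(-23 + 0)²*13 = -3*(-23)²*13 = -3*529*13 = -1587*13 = -20631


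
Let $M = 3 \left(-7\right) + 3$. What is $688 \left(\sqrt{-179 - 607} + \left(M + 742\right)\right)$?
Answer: $498112 + 688 i \sqrt{786} \approx 4.9811 \cdot 10^{5} + 19289.0 i$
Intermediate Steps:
$M = -18$ ($M = -21 + 3 = -18$)
$688 \left(\sqrt{-179 - 607} + \left(M + 742\right)\right) = 688 \left(\sqrt{-179 - 607} + \left(-18 + 742\right)\right) = 688 \left(\sqrt{-786} + 724\right) = 688 \left(i \sqrt{786} + 724\right) = 688 \left(724 + i \sqrt{786}\right) = 498112 + 688 i \sqrt{786}$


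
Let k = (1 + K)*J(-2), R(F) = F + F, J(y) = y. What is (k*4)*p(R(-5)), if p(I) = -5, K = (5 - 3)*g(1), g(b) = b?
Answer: 120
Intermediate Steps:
R(F) = 2*F
K = 2 (K = (5 - 3)*1 = 2*1 = 2)
k = -6 (k = (1 + 2)*(-2) = 3*(-2) = -6)
(k*4)*p(R(-5)) = -6*4*(-5) = -24*(-5) = 120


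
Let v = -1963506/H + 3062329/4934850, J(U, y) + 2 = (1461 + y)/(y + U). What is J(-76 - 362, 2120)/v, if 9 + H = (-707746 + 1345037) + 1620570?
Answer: -302231115557175/583511435108018 ≈ -0.51795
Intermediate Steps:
H = 2257852 (H = -9 + ((-707746 + 1345037) + 1620570) = -9 + (637291 + 1620570) = -9 + 2257861 = 2257852)
J(U, y) = -2 + (1461 + y)/(U + y) (J(U, y) = -2 + (1461 + y)/(y + U) = -2 + (1461 + y)/(U + y))
v = -346915240849/1392770117775 (v = -1963506/2257852 + 3062329/4934850 = -1963506*1/2257852 + 3062329*(1/4934850) = -981753/1128926 + 3062329/4934850 = -346915240849/1392770117775 ≈ -0.24908)
J(-76 - 362, 2120)/v = ((1461 - 1*2120 - 2*(-76 - 362))/((-76 - 362) + 2120))/(-346915240849/1392770117775) = ((1461 - 2120 - 2*(-438))/(-438 + 2120))*(-1392770117775/346915240849) = ((1461 - 2120 + 876)/1682)*(-1392770117775/346915240849) = ((1/1682)*217)*(-1392770117775/346915240849) = (217/1682)*(-1392770117775/346915240849) = -302231115557175/583511435108018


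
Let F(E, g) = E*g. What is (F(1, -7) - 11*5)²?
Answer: 3844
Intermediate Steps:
(F(1, -7) - 11*5)² = (1*(-7) - 11*5)² = (-7 - 55)² = (-62)² = 3844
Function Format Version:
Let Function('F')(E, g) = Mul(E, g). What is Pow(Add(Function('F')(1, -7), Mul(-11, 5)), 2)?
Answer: 3844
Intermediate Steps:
Pow(Add(Function('F')(1, -7), Mul(-11, 5)), 2) = Pow(Add(Mul(1, -7), Mul(-11, 5)), 2) = Pow(Add(-7, -55), 2) = Pow(-62, 2) = 3844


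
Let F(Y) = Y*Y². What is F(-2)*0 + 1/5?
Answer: ⅕ ≈ 0.20000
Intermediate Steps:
F(Y) = Y³
F(-2)*0 + 1/5 = (-2)³*0 + 1/5 = -8*0 + ⅕ = 0 + ⅕ = ⅕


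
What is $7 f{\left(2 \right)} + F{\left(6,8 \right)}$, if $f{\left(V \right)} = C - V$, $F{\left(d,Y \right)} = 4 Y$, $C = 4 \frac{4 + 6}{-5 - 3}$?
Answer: $-17$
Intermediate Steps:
$C = -5$ ($C = 4 \frac{10}{-8} = 4 \cdot 10 \left(- \frac{1}{8}\right) = 4 \left(- \frac{5}{4}\right) = -5$)
$f{\left(V \right)} = -5 - V$
$7 f{\left(2 \right)} + F{\left(6,8 \right)} = 7 \left(-5 - 2\right) + 4 \cdot 8 = 7 \left(-5 - 2\right) + 32 = 7 \left(-7\right) + 32 = -49 + 32 = -17$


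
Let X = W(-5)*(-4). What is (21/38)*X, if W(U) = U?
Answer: 210/19 ≈ 11.053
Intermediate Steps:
X = 20 (X = -5*(-4) = 20)
(21/38)*X = (21/38)*20 = 210/19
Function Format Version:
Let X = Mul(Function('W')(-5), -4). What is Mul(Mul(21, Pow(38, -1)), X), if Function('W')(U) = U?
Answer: Rational(210, 19) ≈ 11.053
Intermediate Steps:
X = 20 (X = Mul(-5, -4) = 20)
Mul(Mul(21, Pow(38, -1)), X) = Mul(Mul(21, Pow(38, -1)), 20) = Mul(Mul(21, Rational(1, 38)), 20) = Mul(Rational(21, 38), 20) = Rational(210, 19)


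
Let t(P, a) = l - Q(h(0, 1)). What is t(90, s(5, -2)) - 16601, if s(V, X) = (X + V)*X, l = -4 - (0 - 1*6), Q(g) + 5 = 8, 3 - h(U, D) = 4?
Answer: -16602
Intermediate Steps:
h(U, D) = -1 (h(U, D) = 3 - 1*4 = 3 - 4 = -1)
Q(g) = 3 (Q(g) = -5 + 8 = 3)
l = 2 (l = -4 - (0 - 6) = -4 - 1*(-6) = -4 + 6 = 2)
s(V, X) = X*(V + X) (s(V, X) = (V + X)*X = X*(V + X))
t(P, a) = -1 (t(P, a) = 2 - 1*3 = 2 - 3 = -1)
t(90, s(5, -2)) - 16601 = -1 - 16601 = -16602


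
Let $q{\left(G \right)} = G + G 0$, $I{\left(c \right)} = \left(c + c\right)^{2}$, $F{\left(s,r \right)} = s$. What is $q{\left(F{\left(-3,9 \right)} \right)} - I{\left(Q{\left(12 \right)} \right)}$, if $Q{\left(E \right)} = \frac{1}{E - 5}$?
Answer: $- \frac{151}{49} \approx -3.0816$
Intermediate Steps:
$Q{\left(E \right)} = \frac{1}{-5 + E}$
$I{\left(c \right)} = 4 c^{2}$ ($I{\left(c \right)} = \left(2 c\right)^{2} = 4 c^{2}$)
$q{\left(G \right)} = G$ ($q{\left(G \right)} = G + 0 = G$)
$q{\left(F{\left(-3,9 \right)} \right)} - I{\left(Q{\left(12 \right)} \right)} = -3 - 4 \left(\frac{1}{-5 + 12}\right)^{2} = -3 - 4 \left(\frac{1}{7}\right)^{2} = -3 - \frac{4}{49} = - \frac{151}{49}$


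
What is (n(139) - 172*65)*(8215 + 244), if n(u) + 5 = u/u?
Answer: -94605456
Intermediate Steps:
n(u) = -4 (n(u) = -5 + u/u = -5 + 1 = -4)
(n(139) - 172*65)*(8215 + 244) = (-4 - 172*65)*(8215 + 244) = (-4 - 11180)*8459 = -11184*8459 = -94605456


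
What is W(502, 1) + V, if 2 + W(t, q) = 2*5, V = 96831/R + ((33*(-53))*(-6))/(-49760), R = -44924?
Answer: 1574200363/279427280 ≈ 5.6337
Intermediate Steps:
V = -661217877/279427280 (V = 96831/(-44924) + ((33*(-53))*(-6))/(-49760) = 96831*(-1/44924) - 1749*(-6)*(-1/49760) = -96831/44924 + 10494*(-1/49760) = -96831/44924 - 5247/24880 = -661217877/279427280 ≈ -2.3663)
W(t, q) = 8 (W(t, q) = -2 + 2*5 = -2 + 10 = 8)
W(502, 1) + V = 8 - 661217877/279427280 = 1574200363/279427280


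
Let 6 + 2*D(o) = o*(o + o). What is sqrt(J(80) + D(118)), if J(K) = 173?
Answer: 9*sqrt(174) ≈ 118.72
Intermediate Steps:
D(o) = -3 + o**2 (D(o) = -3 + (o*(o + o))/2 = -3 + (o*(2*o))/2 = -3 + (2*o**2)/2 = -3 + o**2)
sqrt(J(80) + D(118)) = sqrt(173 + (-3 + 118**2)) = sqrt(173 + (-3 + 13924)) = sqrt(173 + 13921) = sqrt(14094) = 9*sqrt(174)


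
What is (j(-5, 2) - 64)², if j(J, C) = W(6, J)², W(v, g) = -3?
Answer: 3025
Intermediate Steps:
j(J, C) = 9 (j(J, C) = (-3)² = 9)
(j(-5, 2) - 64)² = (9 - 64)² = (-55)² = 3025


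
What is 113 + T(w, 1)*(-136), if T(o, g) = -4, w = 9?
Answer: 657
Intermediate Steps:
113 + T(w, 1)*(-136) = 113 - 4*(-136) = 113 + 544 = 657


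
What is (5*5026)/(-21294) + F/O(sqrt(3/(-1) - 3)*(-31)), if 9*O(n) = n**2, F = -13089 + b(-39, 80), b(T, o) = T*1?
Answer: 28226537/1461681 ≈ 19.311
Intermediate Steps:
b(T, o) = T
F = -13128 (F = -13089 - 39 = -13128)
O(n) = n**2/9
(5*5026)/(-21294) + F/O(sqrt(3/(-1) - 3)*(-31)) = (5*5026)/(-21294) - 13128*9/(961*(3/(-1) - 3)) = 25130*(-1/21294) - 13128*9/(961*(3*(-1) - 3)) = -1795/1521 - 13128*9/(961*(-3 - 3)) = -1795/1521 - 13128/((sqrt(-6)*(-31))**2/9) = -1795/1521 - 13128/(((I*sqrt(6))*(-31))**2/9) = -1795/1521 - 13128/((-31*I*sqrt(6))**2/9) = -1795/1521 - 13128/((1/9)*(-5766)) = -1795/1521 - 13128/(-1922/3) = -1795/1521 - 13128*(-3/1922) = -1795/1521 + 19692/961 = 28226537/1461681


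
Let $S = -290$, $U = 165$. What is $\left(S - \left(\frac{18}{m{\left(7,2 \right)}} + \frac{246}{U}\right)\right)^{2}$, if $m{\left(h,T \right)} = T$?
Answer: $\frac{273141729}{3025} \approx 90295.0$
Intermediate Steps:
$\left(S - \left(\frac{18}{m{\left(7,2 \right)}} + \frac{246}{U}\right)\right)^{2} = \left(-290 - \left(9 + \frac{82}{55}\right)\right)^{2} = \left(-290 - \frac{577}{55}\right)^{2} = \left(- \frac{16527}{55}\right)^{2} = \frac{273141729}{3025}$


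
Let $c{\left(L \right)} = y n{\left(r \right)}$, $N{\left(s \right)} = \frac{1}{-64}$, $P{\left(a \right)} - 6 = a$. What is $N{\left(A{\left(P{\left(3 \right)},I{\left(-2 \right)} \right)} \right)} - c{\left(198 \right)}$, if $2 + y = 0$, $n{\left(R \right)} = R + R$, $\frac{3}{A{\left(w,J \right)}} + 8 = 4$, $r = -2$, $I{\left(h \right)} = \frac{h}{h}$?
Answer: $- \frac{513}{64} \approx -8.0156$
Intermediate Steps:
$I{\left(h \right)} = 1$
$P{\left(a \right)} = 6 + a$
$A{\left(w,J \right)} = - \frac{3}{4}$ ($A{\left(w,J \right)} = \frac{3}{-8 + 4} = \frac{3}{-4} = 3 \left(- \frac{1}{4}\right) = - \frac{3}{4}$)
$n{\left(R \right)} = 2 R$
$y = -2$ ($y = -2 + 0 = -2$)
$N{\left(s \right)} = - \frac{1}{64}$
$c{\left(L \right)} = 8$ ($c{\left(L \right)} = - 2 \cdot 2 \left(-2\right) = \left(-2\right) \left(-4\right) = 8$)
$N{\left(A{\left(P{\left(3 \right)},I{\left(-2 \right)} \right)} \right)} - c{\left(198 \right)} = - \frac{1}{64} - 8 = - \frac{513}{64}$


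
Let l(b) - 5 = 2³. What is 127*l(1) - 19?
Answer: 1632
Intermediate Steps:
l(b) = 13 (l(b) = 5 + 2³ = 5 + 8 = 13)
127*l(1) - 19 = 127*13 - 19 = 1651 - 19 = 1632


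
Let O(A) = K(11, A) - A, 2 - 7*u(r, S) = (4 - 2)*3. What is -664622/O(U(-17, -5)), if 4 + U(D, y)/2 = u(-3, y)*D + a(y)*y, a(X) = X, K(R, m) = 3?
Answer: 4652354/409 ≈ 11375.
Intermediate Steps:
u(r, S) = -4/7 (u(r, S) = 2/7 - (4 - 2)*3/7 = 2/7 - 2*3/7 = 2/7 - 1/7*6 = 2/7 - 6/7 = -4/7)
U(D, y) = -8 + 2*y**2 - 8*D/7 (U(D, y) = -8 + 2*(-4*D/7 + y*y) = -8 + 2*(-4*D/7 + y**2) = -8 + 2*(y**2 - 4*D/7) = -8 + (2*y**2 - 8*D/7) = -8 + 2*y**2 - 8*D/7)
O(A) = 3 - A
-664622/O(U(-17, -5)) = -664622/(3 - (-8 + 2*(-5)**2 - 8/7*(-17))) = -664622/(3 - (-8 + 2*25 + 136/7)) = -664622/(3 - (-8 + 50 + 136/7)) = -664622/(3 - 1*430/7) = -664622/(3 - 430/7) = -664622/(-409/7) = -664622*(-7/409) = 4652354/409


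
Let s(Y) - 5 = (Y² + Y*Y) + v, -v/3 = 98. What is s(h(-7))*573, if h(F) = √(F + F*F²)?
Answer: -566697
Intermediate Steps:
v = -294 (v = -3*98 = -294)
h(F) = √(F + F³)
s(Y) = -289 + 2*Y² (s(Y) = 5 + ((Y² + Y*Y) - 294) = 5 + ((Y² + Y²) - 294) = 5 + (2*Y² - 294) = 5 + (-294 + 2*Y²) = -289 + 2*Y²)
s(h(-7))*573 = (-289 + 2*(√(-7 + (-7)³))²)*573 = (-289 + 2*(√(-7 - 343))²)*573 = (-289 + 2*(√(-350))²)*573 = (-289 + 2*(5*I*√14)²)*573 = (-289 + 2*(-350))*573 = (-289 - 700)*573 = -989*573 = -566697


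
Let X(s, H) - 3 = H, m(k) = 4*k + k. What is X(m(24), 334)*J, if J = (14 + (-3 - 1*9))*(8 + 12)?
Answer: 13480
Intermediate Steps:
m(k) = 5*k
X(s, H) = 3 + H
J = 40 (J = (14 + (-3 - 9))*20 = (14 - 12)*20 = 2*20 = 40)
X(m(24), 334)*J = (3 + 334)*40 = 337*40 = 13480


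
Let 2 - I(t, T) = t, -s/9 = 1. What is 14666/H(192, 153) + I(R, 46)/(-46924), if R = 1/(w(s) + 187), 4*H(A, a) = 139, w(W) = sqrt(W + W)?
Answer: 96310438315639/228200468332 - 3*I*sqrt(2)/1641729988 ≈ 422.04 - 2.5843e-9*I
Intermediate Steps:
s = -9 (s = -9*1 = -9)
w(W) = sqrt(2)*sqrt(W) (w(W) = sqrt(2*W) = sqrt(2)*sqrt(W))
H(A, a) = 139/4 (H(A, a) = (1/4)*139 = 139/4)
R = 1/(187 + 3*I*sqrt(2)) (R = 1/(sqrt(2)*sqrt(-9) + 187) = 1/(sqrt(2)*(3*I) + 187) = 1/(3*I*sqrt(2) + 187) = 1/(187 + 3*I*sqrt(2)) ≈ 0.0053448 - 0.0001213*I)
I(t, T) = 2 - t
14666/H(192, 153) + I(R, 46)/(-46924) = 14666/(139/4) + (2 - (187/34987 - 3*I*sqrt(2)/34987))/(-46924) = 14666*(4/139) + (2 + (-187/34987 + 3*I*sqrt(2)/34987))*(-1/46924) = 58664/139 + (69787/34987 + 3*I*sqrt(2)/34987)*(-1/46924) = 58664/139 + (-69787/1641729988 - 3*I*sqrt(2)/1641729988) = 96310438315639/228200468332 - 3*I*sqrt(2)/1641729988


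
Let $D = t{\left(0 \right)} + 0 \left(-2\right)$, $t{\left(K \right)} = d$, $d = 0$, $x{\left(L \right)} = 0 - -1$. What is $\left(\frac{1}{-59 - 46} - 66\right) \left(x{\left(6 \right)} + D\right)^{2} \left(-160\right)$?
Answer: $\frac{221792}{21} \approx 10562.0$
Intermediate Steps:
$x{\left(L \right)} = 1$ ($x{\left(L \right)} = 0 + 1 = 1$)
$t{\left(K \right)} = 0$
$D = 0$ ($D = 0 + 0 \left(-2\right) = 0 + 0 = 0$)
$\left(\frac{1}{-59 - 46} - 66\right) \left(x{\left(6 \right)} + D\right)^{2} \left(-160\right) = \left(\frac{1}{-59 - 46} - 66\right) \left(1 + 0\right)^{2} \left(-160\right) = \left(\frac{1}{-105} - 66\right) 1^{2} \left(-160\right) = \left(- \frac{1}{105} - 66\right) 1 \left(-160\right) = \left(- \frac{6931}{105}\right) 1 \left(-160\right) = \left(- \frac{6931}{105}\right) \left(-160\right) = \frac{221792}{21}$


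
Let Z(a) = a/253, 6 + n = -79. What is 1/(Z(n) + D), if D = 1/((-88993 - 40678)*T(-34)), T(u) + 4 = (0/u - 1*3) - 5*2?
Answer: -557714971/187374342 ≈ -2.9765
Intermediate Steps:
n = -85 (n = -6 - 79 = -85)
Z(a) = a/253 (Z(a) = a*(1/253) = a/253)
T(u) = -17 (T(u) = -4 + ((0/u - 1*3) - 5*2) = -4 + ((0 - 3) - 10) = -4 + (-3 - 10) = -4 - 13 = -17)
D = 1/2204407 (D = 1/(-88993 - 40678*(-17)) = -1/17/(-129671) = -1/129671*(-1/17) = 1/2204407 ≈ 4.5364e-7)
1/(Z(n) + D) = 1/((1/253)*(-85) + 1/2204407) = 1/(-85/253 + 1/2204407) = 1/(-187374342/557714971) = -557714971/187374342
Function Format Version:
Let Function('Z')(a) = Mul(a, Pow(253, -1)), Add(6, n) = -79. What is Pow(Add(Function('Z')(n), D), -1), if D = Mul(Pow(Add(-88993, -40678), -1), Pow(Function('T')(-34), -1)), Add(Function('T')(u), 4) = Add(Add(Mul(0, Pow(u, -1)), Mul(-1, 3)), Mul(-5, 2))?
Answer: Rational(-557714971, 187374342) ≈ -2.9765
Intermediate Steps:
n = -85 (n = Add(-6, -79) = -85)
Function('Z')(a) = Mul(Rational(1, 253), a) (Function('Z')(a) = Mul(a, Rational(1, 253)) = Mul(Rational(1, 253), a))
Function('T')(u) = -17 (Function('T')(u) = Add(-4, Add(Add(Mul(0, Pow(u, -1)), Mul(-1, 3)), Mul(-5, 2))) = Add(-4, Add(Add(0, -3), -10)) = Add(-4, Add(-3, -10)) = Add(-4, -13) = -17)
D = Rational(1, 2204407) (D = Mul(Pow(Add(-88993, -40678), -1), Pow(-17, -1)) = Mul(Pow(-129671, -1), Rational(-1, 17)) = Mul(Rational(-1, 129671), Rational(-1, 17)) = Rational(1, 2204407) ≈ 4.5364e-7)
Pow(Add(Function('Z')(n), D), -1) = Pow(Add(Mul(Rational(1, 253), -85), Rational(1, 2204407)), -1) = Pow(Add(Rational(-85, 253), Rational(1, 2204407)), -1) = Pow(Rational(-187374342, 557714971), -1) = Rational(-557714971, 187374342)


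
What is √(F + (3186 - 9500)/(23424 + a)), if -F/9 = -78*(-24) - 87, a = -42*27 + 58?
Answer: I*√2005883480258/11174 ≈ 126.75*I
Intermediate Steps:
a = -1076 (a = -1134 + 58 = -1076)
F = -16065 (F = -9*(-78*(-24) - 87) = -9*(1872 - 87) = -9*1785 = -16065)
√(F + (3186 - 9500)/(23424 + a)) = √(-16065 + (3186 - 9500)/(23424 - 1076)) = √(-16065 - 6314/22348) = √(-16065 - 6314*1/22348) = √(-16065 - 3157/11174) = √(-179513467/11174) = I*√2005883480258/11174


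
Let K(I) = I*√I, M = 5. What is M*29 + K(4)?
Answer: 153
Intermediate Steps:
K(I) = I^(3/2)
M*29 + K(4) = 5*29 + 4^(3/2) = 145 + 8 = 153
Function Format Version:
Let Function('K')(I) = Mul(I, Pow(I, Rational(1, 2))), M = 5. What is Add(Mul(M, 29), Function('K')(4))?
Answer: 153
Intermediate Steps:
Function('K')(I) = Pow(I, Rational(3, 2))
Add(Mul(M, 29), Function('K')(4)) = Add(Mul(5, 29), Pow(4, Rational(3, 2))) = Add(145, 8) = 153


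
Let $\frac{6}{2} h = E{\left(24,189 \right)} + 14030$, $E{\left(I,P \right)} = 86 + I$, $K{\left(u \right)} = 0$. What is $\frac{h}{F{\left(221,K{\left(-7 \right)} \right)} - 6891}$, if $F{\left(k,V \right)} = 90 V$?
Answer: $- \frac{14140}{20673} \approx -0.68398$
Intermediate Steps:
$h = \frac{14140}{3}$ ($h = \frac{\left(86 + 24\right) + 14030}{3} = \frac{110 + 14030}{3} = \frac{1}{3} \cdot 14140 = \frac{14140}{3} \approx 4713.3$)
$\frac{h}{F{\left(221,K{\left(-7 \right)} \right)} - 6891} = \frac{14140}{3 \left(90 \cdot 0 - 6891\right)} = \frac{14140}{3 \left(0 - 6891\right)} = \frac{14140}{3 \left(-6891\right)} = \frac{14140}{3} \left(- \frac{1}{6891}\right) = - \frac{14140}{20673}$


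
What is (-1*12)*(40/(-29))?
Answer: 480/29 ≈ 16.552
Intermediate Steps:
(-1*12)*(40/(-29)) = -480*(-1)/29 = -12*(-40/29) = 480/29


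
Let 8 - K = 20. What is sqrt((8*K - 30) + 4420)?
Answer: sqrt(4294) ≈ 65.529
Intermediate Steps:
K = -12 (K = 8 - 1*20 = 8 - 20 = -12)
sqrt((8*K - 30) + 4420) = sqrt((8*(-12) - 30) + 4420) = sqrt((-96 - 30) + 4420) = sqrt(-126 + 4420) = sqrt(4294)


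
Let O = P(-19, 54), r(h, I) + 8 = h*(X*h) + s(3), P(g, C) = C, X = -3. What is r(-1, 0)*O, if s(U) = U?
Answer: -432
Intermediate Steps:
r(h, I) = -5 - 3*h² (r(h, I) = -8 + (h*(-3*h) + 3) = -8 + (-3*h² + 3) = -8 + (3 - 3*h²) = -5 - 3*h²)
O = 54
r(-1, 0)*O = (-5 - 3*(-1)²)*54 = (-5 - 3*1)*54 = (-5 - 3)*54 = -8*54 = -432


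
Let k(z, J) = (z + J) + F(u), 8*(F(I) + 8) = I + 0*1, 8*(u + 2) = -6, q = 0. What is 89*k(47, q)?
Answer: 110093/32 ≈ 3440.4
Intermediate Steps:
u = -11/4 (u = -2 + (1/8)*(-6) = -2 - 3/4 = -11/4 ≈ -2.7500)
F(I) = -8 + I/8 (F(I) = -8 + (I + 0*1)/8 = -8 + (I + 0)/8 = -8 + I/8)
k(z, J) = -267/32 + J + z (k(z, J) = (z + J) + (-8 + (1/8)*(-11/4)) = (J + z) + (-8 - 11/32) = (J + z) - 267/32 = -267/32 + J + z)
89*k(47, q) = 89*(-267/32 + 0 + 47) = 89*(1237/32) = 110093/32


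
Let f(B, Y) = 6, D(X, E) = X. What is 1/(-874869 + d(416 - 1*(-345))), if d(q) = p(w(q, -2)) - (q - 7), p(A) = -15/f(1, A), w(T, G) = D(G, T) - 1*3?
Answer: -2/1751251 ≈ -1.1420e-6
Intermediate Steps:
w(T, G) = -3 + G (w(T, G) = G - 1*3 = G - 3 = -3 + G)
p(A) = -5/2 (p(A) = -15/6 = -15*1/6 = -5/2)
d(q) = 9/2 - q (d(q) = -5/2 - (q - 7) = -5/2 - (-7 + q) = -5/2 + (7 - q) = 9/2 - q)
1/(-874869 + d(416 - 1*(-345))) = 1/(-874869 + (9/2 - (416 - 1*(-345)))) = 1/(-874869 + (9/2 - (416 + 345))) = 1/(-874869 + (9/2 - 1*761)) = 1/(-874869 + (9/2 - 761)) = 1/(-874869 - 1513/2) = 1/(-1751251/2) = -2/1751251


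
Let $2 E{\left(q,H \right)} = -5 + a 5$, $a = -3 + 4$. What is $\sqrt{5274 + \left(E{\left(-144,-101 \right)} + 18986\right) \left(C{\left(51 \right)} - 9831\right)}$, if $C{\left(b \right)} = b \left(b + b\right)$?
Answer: $2 i \sqrt{21970230} \approx 9374.5 i$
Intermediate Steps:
$a = 1$
$E{\left(q,H \right)} = 0$ ($E{\left(q,H \right)} = \frac{-5 + 1 \cdot 5}{2} = \frac{-5 + 5}{2} = \frac{1}{2} \cdot 0 = 0$)
$C{\left(b \right)} = 2 b^{2}$ ($C{\left(b \right)} = b 2 b = 2 b^{2}$)
$\sqrt{5274 + \left(E{\left(-144,-101 \right)} + 18986\right) \left(C{\left(51 \right)} - 9831\right)} = \sqrt{5274 + \left(0 + 18986\right) \left(2 \cdot 51^{2} - 9831\right)} = \sqrt{5274 + 18986 \left(2 \cdot 2601 - 9831\right)} = \sqrt{5274 + 18986 \left(5202 - 9831\right)} = \sqrt{5274 + 18986 \left(-4629\right)} = \sqrt{5274 - 87886194} = \sqrt{-87880920} = 2 i \sqrt{21970230}$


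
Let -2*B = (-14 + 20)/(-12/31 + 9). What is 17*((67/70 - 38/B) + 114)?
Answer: 8265349/2170 ≈ 3808.9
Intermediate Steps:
B = -31/89 (B = -(-14 + 20)/(2*(-12/31 + 9)) = -3/(-12*1/31 + 9) = -3/(-12/31 + 9) = -3/267/31 = -3*31/267 = -1/2*62/89 = -31/89 ≈ -0.34831)
17*((67/70 - 38/B) + 114) = 17*((67/70 - 38/(-31/89)) + 114) = 17*((67*(1/70) - 38*(-89/31)) + 114) = 17*((67/70 + 3382/31) + 114) = 17*(238817/2170 + 114) = 17*(486197/2170) = 8265349/2170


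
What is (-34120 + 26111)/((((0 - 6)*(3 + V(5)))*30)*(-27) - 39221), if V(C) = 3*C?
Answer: -8009/48259 ≈ -0.16596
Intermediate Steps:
(-34120 + 26111)/((((0 - 6)*(3 + V(5)))*30)*(-27) - 39221) = (-34120 + 26111)/((((0 - 6)*(3 + 3*5))*30)*(-27) - 39221) = -8009/((-6*(3 + 15)*30)*(-27) - 39221) = -8009/((-6*18*30)*(-27) - 39221) = -8009/(-108*30*(-27) - 39221) = -8009/(-3240*(-27) - 39221) = -8009/(87480 - 39221) = -8009/48259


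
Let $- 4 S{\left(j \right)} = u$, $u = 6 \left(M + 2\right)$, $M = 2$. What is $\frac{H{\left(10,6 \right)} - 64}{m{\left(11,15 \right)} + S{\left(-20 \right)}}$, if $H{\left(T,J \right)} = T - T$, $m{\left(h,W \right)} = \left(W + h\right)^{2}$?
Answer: $- \frac{32}{335} \approx -0.095522$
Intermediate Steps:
$u = 24$ ($u = 6 \left(2 + 2\right) = 6 \cdot 4 = 24$)
$S{\left(j \right)} = -6$ ($S{\left(j \right)} = \left(- \frac{1}{4}\right) 24 = -6$)
$H{\left(T,J \right)} = 0$
$\frac{H{\left(10,6 \right)} - 64}{m{\left(11,15 \right)} + S{\left(-20 \right)}} = \frac{0 - 64}{\left(15 + 11\right)^{2} - 6} = \frac{0 - 64}{26^{2} - 6} = - \frac{64}{676 - 6} = - \frac{64}{670} = \left(-64\right) \frac{1}{670} = - \frac{32}{335}$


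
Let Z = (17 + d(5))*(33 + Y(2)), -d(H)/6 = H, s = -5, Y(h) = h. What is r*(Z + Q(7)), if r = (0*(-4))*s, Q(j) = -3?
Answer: 0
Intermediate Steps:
d(H) = -6*H
r = 0 (r = (0*(-4))*(-5) = 0*(-5) = 0)
Z = -455 (Z = (17 - 6*5)*(33 + 2) = (17 - 30)*35 = -13*35 = -455)
r*(Z + Q(7)) = 0*(-455 - 3) = 0*(-458) = 0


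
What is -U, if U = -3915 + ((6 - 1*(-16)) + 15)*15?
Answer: 3360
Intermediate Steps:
U = -3360 (U = -3915 + ((6 + 16) + 15)*15 = -3915 + (22 + 15)*15 = -3915 + 37*15 = -3915 + 555 = -3360)
-U = -1*(-3360) = 3360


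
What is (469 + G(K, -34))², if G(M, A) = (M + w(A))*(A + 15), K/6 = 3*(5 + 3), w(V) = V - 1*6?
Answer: 2271049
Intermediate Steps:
w(V) = -6 + V (w(V) = V - 6 = -6 + V)
K = 144 (K = 6*(3*(5 + 3)) = 6*(3*8) = 6*24 = 144)
G(M, A) = (15 + A)*(-6 + A + M) (G(M, A) = (M + (-6 + A))*(A + 15) = (-6 + A + M)*(15 + A) = (15 + A)*(-6 + A + M))
(469 + G(K, -34))² = (469 + (-90 + (-34)² + 9*(-34) + 15*144 - 34*144))² = (469 + (-90 + 1156 - 306 + 2160 - 4896))² = (469 - 1976)² = (-1507)² = 2271049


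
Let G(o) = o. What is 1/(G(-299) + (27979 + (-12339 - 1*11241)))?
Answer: 1/4100 ≈ 0.00024390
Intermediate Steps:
1/(G(-299) + (27979 + (-12339 - 1*11241))) = 1/(-299 + (27979 + (-12339 - 1*11241))) = 1/(-299 + (27979 + (-12339 - 11241))) = 1/(-299 + (27979 - 23580)) = 1/(-299 + 4399) = 1/4100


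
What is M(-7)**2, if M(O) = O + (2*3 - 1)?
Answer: 4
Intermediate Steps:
M(O) = 5 + O (M(O) = O + (6 - 1) = O + 5 = 5 + O)
M(-7)**2 = (5 - 7)**2 = (-2)**2 = 4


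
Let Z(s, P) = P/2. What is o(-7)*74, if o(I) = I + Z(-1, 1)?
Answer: -481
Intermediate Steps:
Z(s, P) = P/2 (Z(s, P) = P*(½) = P/2)
o(I) = ½ + I (o(I) = I + (½)*1 = I + ½ = ½ + I)
o(-7)*74 = (½ - 7)*74 = -13/2*74 = -481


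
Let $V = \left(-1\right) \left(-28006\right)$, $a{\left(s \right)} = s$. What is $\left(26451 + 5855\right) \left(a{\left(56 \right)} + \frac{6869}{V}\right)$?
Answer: $\frac{25444286365}{14003} \approx 1.8171 \cdot 10^{6}$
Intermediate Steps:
$V = 28006$
$\left(26451 + 5855\right) \left(a{\left(56 \right)} + \frac{6869}{V}\right) = \left(26451 + 5855\right) \left(56 + \frac{6869}{28006}\right) = 32306 \left(56 + 6869 \cdot \frac{1}{28006}\right) = 32306 \left(56 + \frac{6869}{28006}\right) = 32306 \cdot \frac{1575205}{28006} = \frac{25444286365}{14003}$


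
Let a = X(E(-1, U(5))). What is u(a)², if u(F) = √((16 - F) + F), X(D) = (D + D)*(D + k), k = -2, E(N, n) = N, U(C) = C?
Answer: 16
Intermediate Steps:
X(D) = 2*D*(-2 + D) (X(D) = (D + D)*(D - 2) = (2*D)*(-2 + D) = 2*D*(-2 + D))
a = 6 (a = 2*(-1)*(-2 - 1) = 2*(-1)*(-3) = 6)
u(F) = 4 (u(F) = √16 = 4)
u(a)² = 4² = 16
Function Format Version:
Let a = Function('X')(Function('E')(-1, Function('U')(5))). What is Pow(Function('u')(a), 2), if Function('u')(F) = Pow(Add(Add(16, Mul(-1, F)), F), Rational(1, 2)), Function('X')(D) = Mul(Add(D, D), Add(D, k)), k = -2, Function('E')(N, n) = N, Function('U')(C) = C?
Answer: 16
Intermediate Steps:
Function('X')(D) = Mul(2, D, Add(-2, D)) (Function('X')(D) = Mul(Add(D, D), Add(D, -2)) = Mul(Mul(2, D), Add(-2, D)) = Mul(2, D, Add(-2, D)))
a = 6 (a = Mul(2, -1, Add(-2, -1)) = Mul(2, -1, -3) = 6)
Function('u')(F) = 4 (Function('u')(F) = Pow(16, Rational(1, 2)) = 4)
Pow(Function('u')(a), 2) = Pow(4, 2) = 16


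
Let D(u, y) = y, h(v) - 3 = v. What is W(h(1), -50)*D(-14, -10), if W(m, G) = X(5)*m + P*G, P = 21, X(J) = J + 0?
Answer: 10300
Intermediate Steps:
X(J) = J
h(v) = 3 + v
W(m, G) = 5*m + 21*G
W(h(1), -50)*D(-14, -10) = (5*(3 + 1) + 21*(-50))*(-10) = (5*4 - 1050)*(-10) = (20 - 1050)*(-10) = -1030*(-10) = 10300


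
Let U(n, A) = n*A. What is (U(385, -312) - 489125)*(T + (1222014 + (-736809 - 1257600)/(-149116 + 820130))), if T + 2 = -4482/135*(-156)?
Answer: -501689181031849811/671014 ≈ -7.4766e+11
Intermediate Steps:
U(n, A) = A*n
T = 25886/5 (T = -2 - 4482/135*(-156) = -2 - 27*166/135*(-156) = -2 - 166/5*(-156) = -2 + 25896/5 = 25886/5 ≈ 5177.2)
(U(385, -312) - 489125)*(T + (1222014 + (-736809 - 1257600)/(-149116 + 820130))) = (-312*385 - 489125)*(25886/5 + (1222014 + (-736809 - 1257600)/(-149116 + 820130))) = (-120120 - 489125)*(25886/5 + (1222014 - 1994409/671014)) = -609245*(25886/5 + (1222014 - 1994409*1/671014)) = -609245*(25886/5 + (1222014 - 1994409/671014)) = -609245*(25886/5 + 819986507787/671014) = -609245*4117302407339/3355070 = -501689181031849811/671014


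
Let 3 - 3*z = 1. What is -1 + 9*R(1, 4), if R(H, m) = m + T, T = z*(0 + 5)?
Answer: 65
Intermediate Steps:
z = 2/3 (z = 1 - 1/3*1 = 1 - 1/3 = 2/3 ≈ 0.66667)
T = 10/3 (T = 2*(0 + 5)/3 = (2/3)*5 = 10/3 ≈ 3.3333)
R(H, m) = 10/3 + m (R(H, m) = m + 10/3 = 10/3 + m)
-1 + 9*R(1, 4) = -1 + 9*(10/3 + 4) = -1 + 9*(22/3) = -1 + 66 = 65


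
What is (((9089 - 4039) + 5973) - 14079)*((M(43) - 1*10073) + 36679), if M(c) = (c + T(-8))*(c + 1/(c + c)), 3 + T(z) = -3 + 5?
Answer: -3733628272/43 ≈ -8.6829e+7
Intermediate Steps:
T(z) = -1 (T(z) = -3 + (-3 + 5) = -3 + 2 = -1)
M(c) = (-1 + c)*(c + 1/(2*c)) (M(c) = (c - 1)*(c + 1/(c + c)) = (-1 + c)*(c + 1/(2*c)))
(((9089 - 4039) + 5973) - 14079)*((M(43) - 1*10073) + 36679) = (((9089 - 4039) + 5973) - 14079)*(((1/2 + 43**2 - 1*43 - 1/2/43) - 1*10073) + 36679) = ((5050 + 5973) - 14079)*(((1/2 + 1849 - 43 - 1/2*1/43) - 10073) + 36679) = (11023 - 14079)*(((1/2 + 1849 - 43 - 1/86) - 10073) + 36679) = -3056*((77679/43 - 10073) + 36679) = -3056*(-355460/43 + 36679) = -3056*1221737/43 = -3733628272/43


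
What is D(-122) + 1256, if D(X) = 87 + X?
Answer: 1221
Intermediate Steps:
D(-122) + 1256 = (87 - 122) + 1256 = -35 + 1256 = 1221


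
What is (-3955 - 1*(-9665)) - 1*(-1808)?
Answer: 7518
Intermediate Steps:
(-3955 - 1*(-9665)) - 1*(-1808) = (-3955 + 9665) + 1808 = 5710 + 1808 = 7518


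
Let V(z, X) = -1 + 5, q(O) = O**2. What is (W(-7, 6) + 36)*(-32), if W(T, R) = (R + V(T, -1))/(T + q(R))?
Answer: -33728/29 ≈ -1163.0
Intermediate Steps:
V(z, X) = 4
W(T, R) = (4 + R)/(T + R**2) (W(T, R) = (R + 4)/(T + R**2) = (4 + R)/(T + R**2))
(W(-7, 6) + 36)*(-32) = ((4 + 6)/(-7 + 6**2) + 36)*(-32) = (10/(-7 + 36) + 36)*(-32) = (10/29 + 36)*(-32) = (1054/29)*(-32) = -33728/29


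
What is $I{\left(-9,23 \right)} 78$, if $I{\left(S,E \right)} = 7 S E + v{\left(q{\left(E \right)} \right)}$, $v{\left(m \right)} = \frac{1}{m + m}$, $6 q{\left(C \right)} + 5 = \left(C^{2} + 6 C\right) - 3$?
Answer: $- \frac{74481264}{659} \approx -1.1302 \cdot 10^{5}$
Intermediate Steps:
$q{\left(C \right)} = - \frac{4}{3} + C + \frac{C^{2}}{6}$ ($q{\left(C \right)} = - \frac{5}{6} + \frac{\left(C^{2} + 6 C\right) - 3}{6} = - \frac{5}{6} + \frac{-3 + C^{2} + 6 C}{6} = - \frac{5}{6} + \left(- \frac{1}{2} + C + \frac{C^{2}}{6}\right) = - \frac{4}{3} + C + \frac{C^{2}}{6}$)
$v{\left(m \right)} = \frac{1}{2 m}$
$I{\left(S,E \right)} = \frac{1}{2 \left(- \frac{4}{3} + E + \frac{E^{2}}{6}\right)} + 7 E S$ ($I{\left(S,E \right)} = 7 S E + \frac{1}{2 \left(- \frac{4}{3} + E + \frac{E^{2}}{6}\right)} = 7 E S + \frac{1}{2 \left(- \frac{4}{3} + E + \frac{E^{2}}{6}\right)} = \frac{1}{2 \left(- \frac{4}{3} + E + \frac{E^{2}}{6}\right)} + 7 E S$)
$I{\left(-9,23 \right)} 78 = \frac{3 + 7 \cdot 23 \left(-9\right) \left(-8 + 23^{2} + 6 \cdot 23\right)}{-8 + 23^{2} + 6 \cdot 23} \cdot 78 = \frac{3 + 7 \cdot 23 \left(-9\right) \left(-8 + 529 + 138\right)}{-8 + 529 + 138} \cdot 78 = \frac{3 + 7 \cdot 23 \left(-9\right) 659}{659} \cdot 78 = \frac{3 - 954891}{659} \cdot 78 = \frac{1}{659} \left(-954888\right) 78 = \left(- \frac{954888}{659}\right) 78 = - \frac{74481264}{659}$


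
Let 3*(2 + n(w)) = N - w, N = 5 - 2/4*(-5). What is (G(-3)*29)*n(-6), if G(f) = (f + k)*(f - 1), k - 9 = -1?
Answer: -1450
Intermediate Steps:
k = 8 (k = 9 - 1 = 8)
N = 15/2 (N = 5 - 2*1/4*(-5) = 5 - 1/2*(-5) = 5 + 5/2 = 15/2 ≈ 7.5000)
G(f) = (-1 + f)*(8 + f) (G(f) = (f + 8)*(f - 1) = (8 + f)*(-1 + f) = (-1 + f)*(8 + f))
n(w) = 1/2 - w/3 (n(w) = -2 + (15/2 - w)/3 = -2 + (5/2 - w/3) = 1/2 - w/3)
(G(-3)*29)*n(-6) = ((-8 + (-3)**2 + 7*(-3))*29)*(1/2 - 1/3*(-6)) = ((-8 + 9 - 21)*29)*(1/2 + 2) = -20*29*(5/2) = -580*5/2 = -1450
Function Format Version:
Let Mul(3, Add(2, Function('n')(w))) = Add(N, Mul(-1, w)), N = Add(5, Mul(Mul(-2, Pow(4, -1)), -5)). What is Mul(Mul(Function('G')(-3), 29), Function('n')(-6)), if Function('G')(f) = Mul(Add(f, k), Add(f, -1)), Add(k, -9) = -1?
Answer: -1450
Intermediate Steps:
k = 8 (k = Add(9, -1) = 8)
N = Rational(15, 2) (N = Add(5, Mul(Mul(-2, Rational(1, 4)), -5)) = Add(5, Mul(Rational(-1, 2), -5)) = Add(5, Rational(5, 2)) = Rational(15, 2) ≈ 7.5000)
Function('G')(f) = Mul(Add(-1, f), Add(8, f)) (Function('G')(f) = Mul(Add(f, 8), Add(f, -1)) = Mul(Add(8, f), Add(-1, f)) = Mul(Add(-1, f), Add(8, f)))
Function('n')(w) = Add(Rational(1, 2), Mul(Rational(-1, 3), w)) (Function('n')(w) = Add(-2, Mul(Rational(1, 3), Add(Rational(15, 2), Mul(-1, w)))) = Add(-2, Add(Rational(5, 2), Mul(Rational(-1, 3), w))) = Add(Rational(1, 2), Mul(Rational(-1, 3), w)))
Mul(Mul(Function('G')(-3), 29), Function('n')(-6)) = Mul(Mul(Add(-8, Pow(-3, 2), Mul(7, -3)), 29), Add(Rational(1, 2), Mul(Rational(-1, 3), -6))) = Mul(Mul(Add(-8, 9, -21), 29), Add(Rational(1, 2), 2)) = Mul(Mul(-20, 29), Rational(5, 2)) = Mul(-580, Rational(5, 2)) = -1450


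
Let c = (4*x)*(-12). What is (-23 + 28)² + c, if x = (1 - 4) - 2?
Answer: 265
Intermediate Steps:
x = -5 (x = -3 - 2 = -5)
c = 240 (c = (4*(-5))*(-12) = -20*(-12) = 240)
(-23 + 28)² + c = (-23 + 28)² + 240 = 5² + 240 = 25 + 240 = 265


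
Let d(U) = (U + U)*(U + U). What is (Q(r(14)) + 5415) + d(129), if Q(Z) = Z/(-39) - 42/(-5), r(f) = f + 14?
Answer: 14037403/195 ≈ 71987.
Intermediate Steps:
r(f) = 14 + f
Q(Z) = 42/5 - Z/39 (Q(Z) = Z*(-1/39) - 42*(-⅕) = -Z/39 + 42/5 = 42/5 - Z/39)
d(U) = 4*U² (d(U) = (2*U)*(2*U) = 4*U²)
(Q(r(14)) + 5415) + d(129) = ((42/5 - (14 + 14)/39) + 5415) + 4*129² = ((42/5 - 1/39*28) + 5415) + 4*16641 = ((42/5 - 28/39) + 5415) + 66564 = (1498/195 + 5415) + 66564 = 1057423/195 + 66564 = 14037403/195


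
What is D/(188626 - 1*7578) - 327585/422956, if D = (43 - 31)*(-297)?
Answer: -7602003033/9571917236 ≈ -0.79420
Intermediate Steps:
D = -3564 (D = 12*(-297) = -3564)
D/(188626 - 1*7578) - 327585/422956 = -3564/(188626 - 1*7578) - 327585/422956 = -3564/(188626 - 7578) - 327585*1/422956 = -3564/181048 - 327585/422956 = -3564*1/181048 - 327585/422956 = -891/45262 - 327585/422956 = -7602003033/9571917236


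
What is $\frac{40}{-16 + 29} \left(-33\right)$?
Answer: $- \frac{1320}{13} \approx -101.54$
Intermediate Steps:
$\frac{40}{-16 + 29} \left(-33\right) = \frac{40}{13} \left(-33\right) = - \frac{1320}{13}$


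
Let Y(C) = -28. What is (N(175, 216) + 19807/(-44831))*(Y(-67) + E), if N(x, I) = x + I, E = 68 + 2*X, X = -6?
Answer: 490255192/44831 ≈ 10936.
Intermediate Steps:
E = 56 (E = 68 + 2*(-6) = 68 - 12 = 56)
N(x, I) = I + x
(N(175, 216) + 19807/(-44831))*(Y(-67) + E) = ((216 + 175) + 19807/(-44831))*(-28 + 56) = (391 + 19807*(-1/44831))*28 = (391 - 19807/44831)*28 = (17509114/44831)*28 = 490255192/44831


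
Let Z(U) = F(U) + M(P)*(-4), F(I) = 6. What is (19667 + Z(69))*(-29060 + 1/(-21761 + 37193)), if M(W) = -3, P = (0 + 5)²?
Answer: -8827815395515/15432 ≈ -5.7205e+8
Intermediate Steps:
P = 25 (P = 5² = 25)
Z(U) = 18 (Z(U) = 6 - 3*(-4) = 6 + 12 = 18)
(19667 + Z(69))*(-29060 + 1/(-21761 + 37193)) = (19667 + 18)*(-29060 + 1/(-21761 + 37193)) = 19685*(-29060 + 1/15432) = 19685*(-448453919/15432) = -8827815395515/15432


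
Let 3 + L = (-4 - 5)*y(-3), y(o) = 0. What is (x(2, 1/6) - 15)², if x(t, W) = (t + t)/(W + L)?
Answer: 77841/289 ≈ 269.35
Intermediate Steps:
L = -3 (L = -3 + (-4 - 5)*0 = -3 - 9*0 = -3 + 0 = -3)
x(t, W) = 2*t/(-3 + W) (x(t, W) = (t + t)/(W - 3) = (2*t)/(-3 + W) = 2*t/(-3 + W))
(x(2, 1/6) - 15)² = (2*2/(-3 + 1/6) - 15)² = (2*2/(-3 + ⅙) - 15)² = (2*2/(-17/6) - 15)² = (2*2*(-6/17) - 15)² = (-24/17 - 15)² = (-279/17)² = 77841/289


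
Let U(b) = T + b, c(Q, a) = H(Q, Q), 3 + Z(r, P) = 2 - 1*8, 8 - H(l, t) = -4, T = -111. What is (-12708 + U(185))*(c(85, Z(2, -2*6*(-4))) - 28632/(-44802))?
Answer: -1192346384/7467 ≈ -1.5968e+5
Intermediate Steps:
H(l, t) = 12 (H(l, t) = 8 - 1*(-4) = 8 + 4 = 12)
Z(r, P) = -9 (Z(r, P) = -3 + (2 - 1*8) = -3 + (2 - 8) = -3 - 6 = -9)
c(Q, a) = 12
U(b) = -111 + b
(-12708 + U(185))*(c(85, Z(2, -2*6*(-4))) - 28632/(-44802)) = (-12708 + (-111 + 185))*(12 - 28632/(-44802)) = (-12708 + 74)*(12 - 28632*(-1/44802)) = -12634*(12 + 4772/7467) = -12634*94376/7467 = -1192346384/7467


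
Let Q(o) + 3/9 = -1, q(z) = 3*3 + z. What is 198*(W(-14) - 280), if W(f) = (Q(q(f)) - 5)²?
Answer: -47498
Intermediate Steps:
q(z) = 9 + z
Q(o) = -4/3 (Q(o) = -⅓ - 1 = -4/3)
W(f) = 361/9 (W(f) = (-4/3 - 5)² = (-19/3)² = 361/9)
198*(W(-14) - 280) = 198*(361/9 - 280) = 198*(-2159/9) = -47498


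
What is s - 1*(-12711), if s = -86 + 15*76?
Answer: 13765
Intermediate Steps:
s = 1054 (s = -86 + 1140 = 1054)
s - 1*(-12711) = 1054 - 1*(-12711) = 1054 + 12711 = 13765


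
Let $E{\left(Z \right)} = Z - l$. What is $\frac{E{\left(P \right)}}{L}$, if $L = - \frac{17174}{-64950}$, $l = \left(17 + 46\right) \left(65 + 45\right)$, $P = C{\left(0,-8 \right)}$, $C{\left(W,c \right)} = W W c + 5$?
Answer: $- \frac{811875}{31} \approx -26190.0$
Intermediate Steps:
$C{\left(W,c \right)} = 5 + c W^{2}$ ($C{\left(W,c \right)} = W^{2} c + 5 = c W^{2} + 5 = 5 + c W^{2}$)
$P = 5$ ($P = 5 - 8 \cdot 0^{2} = 5 - 0 = 5 + 0 = 5$)
$l = 6930$ ($l = 63 \cdot 110 = 6930$)
$E{\left(Z \right)} = -6930 + Z$ ($E{\left(Z \right)} = Z - 6930 = -6930 + Z$)
$L = \frac{8587}{32475}$ ($L = \left(-17174\right) \left(- \frac{1}{64950}\right) = \frac{8587}{32475} \approx 0.26442$)
$\frac{E{\left(P \right)}}{L} = \frac{-6930 + 5}{\frac{8587}{32475}} = \left(-6925\right) \frac{32475}{8587} = - \frac{811875}{31}$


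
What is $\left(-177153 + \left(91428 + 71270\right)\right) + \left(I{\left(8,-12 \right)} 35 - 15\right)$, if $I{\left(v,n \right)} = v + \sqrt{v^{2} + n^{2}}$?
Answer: $-14190 + 140 \sqrt{13} \approx -13685.0$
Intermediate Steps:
$I{\left(v,n \right)} = v + \sqrt{n^{2} + v^{2}}$
$\left(-177153 + \left(91428 + 71270\right)\right) + \left(I{\left(8,-12 \right)} 35 - 15\right) = \left(-177153 + \left(91428 + 71270\right)\right) - \left(15 - \left(8 + \sqrt{\left(-12\right)^{2} + 8^{2}}\right) 35\right) = \left(-177153 + 162698\right) - \left(15 - \left(8 + \sqrt{144 + 64}\right) 35\right) = -14455 - \left(15 - \left(8 + \sqrt{208}\right) 35\right) = -14455 - \left(15 - \left(8 + 4 \sqrt{13}\right) 35\right) = -14455 - \left(-265 - 140 \sqrt{13}\right) = -14455 + \left(265 + 140 \sqrt{13}\right) = -14190 + 140 \sqrt{13}$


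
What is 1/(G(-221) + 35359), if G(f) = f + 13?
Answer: 1/35151 ≈ 2.8449e-5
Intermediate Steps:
G(f) = 13 + f
1/(G(-221) + 35359) = 1/((13 - 221) + 35359) = 1/(-208 + 35359) = 1/35151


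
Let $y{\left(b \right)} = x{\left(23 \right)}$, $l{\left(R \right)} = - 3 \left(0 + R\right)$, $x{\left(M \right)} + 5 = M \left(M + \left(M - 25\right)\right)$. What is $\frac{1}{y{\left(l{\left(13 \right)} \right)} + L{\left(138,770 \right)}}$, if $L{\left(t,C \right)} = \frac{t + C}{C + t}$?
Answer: $\frac{1}{479} \approx 0.0020877$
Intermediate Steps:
$L{\left(t,C \right)} = 1$ ($L{\left(t,C \right)} = \frac{C + t}{C + t} = 1$)
$x{\left(M \right)} = -5 + M \left(-25 + 2 M\right)$ ($x{\left(M \right)} = -5 + M \left(M + \left(M - 25\right)\right) = -5 + M \left(M + \left(-25 + M\right)\right) = -5 + M \left(-25 + 2 M\right)$)
$l{\left(R \right)} = - 3 R$
$y{\left(b \right)} = 478$ ($y{\left(b \right)} = -5 - 575 + 2 \cdot 23^{2} = -5 - 575 + 2 \cdot 529 = -5 - 575 + 1058 = 478$)
$\frac{1}{y{\left(l{\left(13 \right)} \right)} + L{\left(138,770 \right)}} = \frac{1}{478 + 1} = \frac{1}{479}$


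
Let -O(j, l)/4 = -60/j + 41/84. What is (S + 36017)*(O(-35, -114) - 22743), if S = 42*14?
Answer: -17489429740/21 ≈ -8.3283e+8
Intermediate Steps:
O(j, l) = -41/21 + 240/j (O(j, l) = -4*(-60/j + 41/84) = -4*(41/84 - 60/j) = -41/21 + 240/j)
S = 588
(S + 36017)*(O(-35, -114) - 22743) = (588 + 36017)*((-41/21 + 240/(-35)) - 22743) = 36605*((-41/21 + 240*(-1/35)) - 22743) = 36605*((-41/21 - 48/7) - 22743) = 36605*(-185/21 - 22743) = 36605*(-477788/21) = -17489429740/21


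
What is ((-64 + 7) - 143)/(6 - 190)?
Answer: 25/23 ≈ 1.0870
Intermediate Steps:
((-64 + 7) - 143)/(6 - 190) = (-57 - 143)/(-184) = -200*(-1/184) = 25/23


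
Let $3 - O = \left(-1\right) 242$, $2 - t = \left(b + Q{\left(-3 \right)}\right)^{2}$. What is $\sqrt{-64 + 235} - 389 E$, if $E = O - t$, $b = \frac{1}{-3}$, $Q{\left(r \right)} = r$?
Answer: $- \frac{889643}{9} + 3 \sqrt{19} \approx -98836.0$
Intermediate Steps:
$b = - \frac{1}{3} \approx -0.33333$
$t = - \frac{82}{9}$ ($t = 2 - \left(- \frac{1}{3} - 3\right)^{2} = 2 - \left(- \frac{10}{3}\right)^{2} = 2 - \frac{100}{9} = - \frac{82}{9} \approx -9.1111$)
$O = 245$ ($O = 3 - \left(-1\right) 242 = 3 - -242 = 3 + 242 = 245$)
$E = \frac{2287}{9}$ ($E = 245 - - \frac{82}{9} = 245 + \frac{82}{9} = \frac{2287}{9} \approx 254.11$)
$\sqrt{-64 + 235} - 389 E = \sqrt{-64 + 235} - \frac{889643}{9} = \sqrt{171} - \frac{889643}{9} = 3 \sqrt{19} - \frac{889643}{9} = - \frac{889643}{9} + 3 \sqrt{19}$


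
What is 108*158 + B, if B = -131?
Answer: 16933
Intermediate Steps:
108*158 + B = 108*158 - 131 = 17064 - 131 = 16933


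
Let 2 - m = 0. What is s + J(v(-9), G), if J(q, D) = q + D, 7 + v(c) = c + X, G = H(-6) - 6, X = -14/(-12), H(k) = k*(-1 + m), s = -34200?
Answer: -205361/6 ≈ -34227.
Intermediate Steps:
m = 2 (m = 2 - 1*0 = 2 + 0 = 2)
H(k) = k (H(k) = k*(-1 + 2) = k*1 = k)
X = 7/6 (X = -14*(-1/12) = 7/6 ≈ 1.1667)
G = -12 (G = -6 - 6 = -12)
v(c) = -35/6 + c (v(c) = -7 + (c + 7/6) = -7 + (7/6 + c) = -35/6 + c)
J(q, D) = D + q
s + J(v(-9), G) = -34200 + (-12 + (-35/6 - 9)) = -34200 + (-12 - 89/6) = -34200 - 161/6 = -205361/6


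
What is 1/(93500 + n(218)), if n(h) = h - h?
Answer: 1/93500 ≈ 1.0695e-5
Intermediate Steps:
n(h) = 0
1/(93500 + n(218)) = 1/(93500 + 0) = 1/93500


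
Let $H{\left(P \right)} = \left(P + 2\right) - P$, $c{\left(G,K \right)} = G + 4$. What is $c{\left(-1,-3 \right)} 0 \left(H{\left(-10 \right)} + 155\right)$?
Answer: $0$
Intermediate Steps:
$c{\left(G,K \right)} = 4 + G$
$H{\left(P \right)} = 2$ ($H{\left(P \right)} = \left(2 + P\right) - P = 2$)
$c{\left(-1,-3 \right)} 0 \left(H{\left(-10 \right)} + 155\right) = \left(4 - 1\right) 0 \left(2 + 155\right) = 3 \cdot 0 \cdot 157 = 0 \cdot 157 = 0$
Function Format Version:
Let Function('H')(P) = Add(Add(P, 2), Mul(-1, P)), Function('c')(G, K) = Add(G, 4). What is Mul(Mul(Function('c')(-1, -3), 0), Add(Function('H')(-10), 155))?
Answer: 0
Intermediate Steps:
Function('c')(G, K) = Add(4, G)
Function('H')(P) = 2 (Function('H')(P) = Add(Add(2, P), Mul(-1, P)) = 2)
Mul(Mul(Function('c')(-1, -3), 0), Add(Function('H')(-10), 155)) = Mul(Mul(Add(4, -1), 0), Add(2, 155)) = Mul(Mul(3, 0), 157) = Mul(0, 157) = 0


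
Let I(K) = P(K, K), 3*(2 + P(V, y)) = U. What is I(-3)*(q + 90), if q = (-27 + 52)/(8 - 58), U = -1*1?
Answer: -1253/6 ≈ -208.83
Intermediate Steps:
U = -1
P(V, y) = -7/3 (P(V, y) = -2 + (⅓)*(-1) = -2 - ⅓ = -7/3)
I(K) = -7/3
q = -½ (q = 25/(-50) = 25*(-1/50) = -½ ≈ -0.50000)
I(-3)*(q + 90) = -7*(-½ + 90)/3 = -7/3*179/2 = -1253/6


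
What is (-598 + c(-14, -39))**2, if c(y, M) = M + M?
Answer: 456976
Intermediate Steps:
c(y, M) = 2*M
(-598 + c(-14, -39))**2 = (-598 + 2*(-39))**2 = (-598 - 78)**2 = (-676)**2 = 456976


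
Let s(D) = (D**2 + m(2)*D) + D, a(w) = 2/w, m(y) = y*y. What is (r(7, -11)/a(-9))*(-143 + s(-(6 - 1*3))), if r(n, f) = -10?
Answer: -6705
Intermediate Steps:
m(y) = y**2
s(D) = D**2 + 5*D (s(D) = (D**2 + 2**2*D) + D = (D**2 + 4*D) + D = D**2 + 5*D)
(r(7, -11)/a(-9))*(-143 + s(-(6 - 1*3))) = (-10/(2/(-9)))*(-143 + (-(6 - 1*3))*(5 - (6 - 1*3))) = (-10/(2*(-1/9)))*(-143 + (-(6 - 3))*(5 - (6 - 3))) = (-10/(-2/9))*(-143 + (-1*3)*(5 - 1*3)) = (-10*(-9/2))*(-143 - 3*(5 - 3)) = 45*(-143 - 3*2) = 45*(-143 - 6) = 45*(-149) = -6705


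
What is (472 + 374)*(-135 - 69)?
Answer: -172584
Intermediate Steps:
(472 + 374)*(-135 - 69) = 846*(-204) = -172584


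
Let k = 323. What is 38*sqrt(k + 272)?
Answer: 38*sqrt(595) ≈ 926.92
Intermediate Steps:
38*sqrt(k + 272) = 38*sqrt(323 + 272) = 38*sqrt(595)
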